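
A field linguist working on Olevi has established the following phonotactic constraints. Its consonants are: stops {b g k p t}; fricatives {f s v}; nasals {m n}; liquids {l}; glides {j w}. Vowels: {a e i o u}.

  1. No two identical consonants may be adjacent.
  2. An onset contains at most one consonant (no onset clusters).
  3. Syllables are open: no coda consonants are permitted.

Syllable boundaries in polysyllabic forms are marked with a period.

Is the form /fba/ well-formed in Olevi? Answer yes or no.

/fba/ — violates constraint 2: syllable 1 onset /fb/ has 2 consonants (> 1) → ill-formed

no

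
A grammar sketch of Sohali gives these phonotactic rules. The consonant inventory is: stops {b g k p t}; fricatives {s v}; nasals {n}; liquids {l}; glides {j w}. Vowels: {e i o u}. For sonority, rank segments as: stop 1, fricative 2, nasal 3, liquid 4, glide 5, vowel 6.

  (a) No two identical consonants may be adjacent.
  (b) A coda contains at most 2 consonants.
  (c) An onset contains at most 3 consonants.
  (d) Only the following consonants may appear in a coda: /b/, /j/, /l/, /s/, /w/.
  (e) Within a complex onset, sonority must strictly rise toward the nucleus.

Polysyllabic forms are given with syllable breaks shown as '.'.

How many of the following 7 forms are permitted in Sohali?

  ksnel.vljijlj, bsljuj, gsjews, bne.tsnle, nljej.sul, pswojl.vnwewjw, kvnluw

ksnel.vljijlj — violates constraint (b): syllable 2 coda /jlj/ has 3 consonants (> 2) → not permitted
bsljuj — violates constraint (c): syllable 1 onset /bslj/ has 4 consonants (> 3) → not permitted
gsjews — σ1 onset /gsj/ (1→2→5 rises), coda /ws/ (2C) ok → permitted
bne.tsnle — violates constraint (c): syllable 2 onset /tsnl/ has 4 consonants (> 3) → not permitted
nljej.sul — σ1 onset /nlj/ (3→4→5 rises), coda /j/ ok; σ2 onset /s/, coda /l/ ok → permitted
pswojl.vnwewjw — violates constraint (b): syllable 2 coda /wjw/ has 3 consonants (> 2) → not permitted
kvnluw — violates constraint (c): syllable 1 onset /kvnl/ has 4 consonants (> 3) → not permitted
Permitted: gsjews, nljej.sul → 2.

2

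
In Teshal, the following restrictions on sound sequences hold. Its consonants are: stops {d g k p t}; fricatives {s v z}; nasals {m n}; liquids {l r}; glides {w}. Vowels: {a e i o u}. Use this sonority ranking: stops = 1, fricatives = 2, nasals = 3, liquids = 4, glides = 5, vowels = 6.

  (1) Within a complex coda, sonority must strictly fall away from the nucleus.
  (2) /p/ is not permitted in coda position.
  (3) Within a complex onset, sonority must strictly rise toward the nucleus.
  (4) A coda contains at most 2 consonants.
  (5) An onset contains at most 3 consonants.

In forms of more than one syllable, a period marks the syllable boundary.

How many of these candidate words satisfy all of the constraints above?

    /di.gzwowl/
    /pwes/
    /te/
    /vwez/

4

/di.gzwowl/ — σ1 onset /d/, coda /∅/ ok; σ2 onset /gzw/ (1→2→5 rises), coda /wl/ (5→4 falls) ok → well-formed
/pwes/ — σ1 onset /pw/ (1→5 rises), coda /s/ ok → well-formed
/te/ — σ1 onset /t/, coda /∅/ ok → well-formed
/vwez/ — σ1 onset /vw/ (2→5 rises), coda /z/ ok → well-formed
Well-formed: /di.gzwowl/, /pwes/, /te/, /vwez/ → 4.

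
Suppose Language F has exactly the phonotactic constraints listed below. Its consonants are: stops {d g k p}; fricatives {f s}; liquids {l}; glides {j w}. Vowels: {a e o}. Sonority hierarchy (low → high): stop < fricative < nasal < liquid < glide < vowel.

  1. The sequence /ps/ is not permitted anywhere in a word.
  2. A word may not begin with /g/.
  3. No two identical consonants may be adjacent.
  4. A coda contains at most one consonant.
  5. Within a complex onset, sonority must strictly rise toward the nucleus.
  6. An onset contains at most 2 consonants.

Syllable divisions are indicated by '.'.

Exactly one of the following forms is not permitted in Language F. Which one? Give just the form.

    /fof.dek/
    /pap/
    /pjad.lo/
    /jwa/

/fof.dek/ — σ1 onset /f/, coda /f/ ok; σ2 onset /d/, coda /k/ ok → permitted
/pap/ — σ1 onset /p/, coda /p/ ok → permitted
/pjad.lo/ — σ1 onset /pj/ (1→5 rises), coda /d/ ok; σ2 onset /l/, coda /∅/ ok → permitted
/jwa/ — violates constraint 5: syllable 1 onset /jw/: /j/ (glide, 5) → /w/ (glide, 5) does not rise → not permitted

/jwa/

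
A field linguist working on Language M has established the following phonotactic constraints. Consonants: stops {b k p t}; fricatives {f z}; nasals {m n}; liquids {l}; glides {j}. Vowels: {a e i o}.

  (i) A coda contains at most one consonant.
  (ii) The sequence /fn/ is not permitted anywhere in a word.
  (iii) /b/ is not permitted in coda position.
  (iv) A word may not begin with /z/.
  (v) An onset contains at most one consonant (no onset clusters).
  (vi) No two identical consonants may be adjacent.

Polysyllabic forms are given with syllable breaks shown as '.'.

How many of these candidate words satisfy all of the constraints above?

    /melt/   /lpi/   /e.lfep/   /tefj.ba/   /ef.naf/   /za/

/melt/ — violates constraint (i): syllable 1 coda /lt/ has 2 consonants (> 1) → not permitted
/lpi/ — violates constraint (v): syllable 1 onset /lp/ has 2 consonants (> 1) → not permitted
/e.lfep/ — violates constraint (v): syllable 2 onset /lf/ has 2 consonants (> 1) → not permitted
/tefj.ba/ — violates constraint (i): syllable 1 coda /fj/ has 2 consonants (> 1) → not permitted
/ef.naf/ — violates constraint (ii): contains banned sequence /fn/ → not permitted
/za/ — violates constraint (iv): word begins with /z/ → not permitted
No form is permitted → 0.

0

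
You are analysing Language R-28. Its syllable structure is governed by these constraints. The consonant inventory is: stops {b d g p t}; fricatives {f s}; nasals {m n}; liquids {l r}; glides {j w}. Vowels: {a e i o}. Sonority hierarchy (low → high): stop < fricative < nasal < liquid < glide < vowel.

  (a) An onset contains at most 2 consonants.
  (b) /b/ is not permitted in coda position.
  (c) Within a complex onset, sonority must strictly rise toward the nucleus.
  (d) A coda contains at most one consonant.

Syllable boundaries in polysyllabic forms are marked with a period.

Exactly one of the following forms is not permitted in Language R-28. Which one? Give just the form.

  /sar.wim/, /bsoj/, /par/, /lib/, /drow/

/lib/

/sar.wim/ — σ1 onset /s/, coda /r/ ok; σ2 onset /w/, coda /m/ ok → permitted
/bsoj/ — σ1 onset /bs/ (1→2 rises), coda /j/ ok → permitted
/par/ — σ1 onset /p/, coda /r/ ok → permitted
/lib/ — violates constraint (b): syllable 1 coda contains /b/ → not permitted
/drow/ — σ1 onset /dr/ (1→4 rises), coda /w/ ok → permitted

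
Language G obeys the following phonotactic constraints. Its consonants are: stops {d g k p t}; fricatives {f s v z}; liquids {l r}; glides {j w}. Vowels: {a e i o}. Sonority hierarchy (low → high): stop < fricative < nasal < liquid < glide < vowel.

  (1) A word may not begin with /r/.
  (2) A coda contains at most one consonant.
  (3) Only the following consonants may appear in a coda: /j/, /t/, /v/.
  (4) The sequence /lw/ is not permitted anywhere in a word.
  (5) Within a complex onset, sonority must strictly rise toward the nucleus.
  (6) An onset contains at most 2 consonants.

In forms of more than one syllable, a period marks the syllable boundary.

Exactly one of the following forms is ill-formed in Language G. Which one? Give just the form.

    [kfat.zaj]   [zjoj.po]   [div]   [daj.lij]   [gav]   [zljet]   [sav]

[kfat.zaj] — σ1 onset /kf/ (1→2 rises), coda /t/ ok; σ2 onset /z/, coda /j/ ok → well-formed
[zjoj.po] — σ1 onset /zj/ (2→5 rises), coda /j/ ok; σ2 onset /p/, coda /∅/ ok → well-formed
[div] — σ1 onset /d/, coda /v/ ok → well-formed
[daj.lij] — σ1 onset /d/, coda /j/ ok; σ2 onset /l/, coda /j/ ok → well-formed
[gav] — σ1 onset /g/, coda /v/ ok → well-formed
[zljet] — violates constraint 6: syllable 1 onset /zlj/ has 3 consonants (> 2) → ill-formed
[sav] — σ1 onset /s/, coda /v/ ok → well-formed

[zljet]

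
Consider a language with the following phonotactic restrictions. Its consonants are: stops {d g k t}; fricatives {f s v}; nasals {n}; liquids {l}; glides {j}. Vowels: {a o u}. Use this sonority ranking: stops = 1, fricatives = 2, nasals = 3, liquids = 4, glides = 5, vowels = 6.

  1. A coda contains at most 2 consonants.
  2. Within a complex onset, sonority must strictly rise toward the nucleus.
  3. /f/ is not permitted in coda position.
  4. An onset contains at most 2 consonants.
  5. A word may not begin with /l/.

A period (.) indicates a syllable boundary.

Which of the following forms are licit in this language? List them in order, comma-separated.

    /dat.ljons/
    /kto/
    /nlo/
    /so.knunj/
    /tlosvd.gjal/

/dat.ljons/, /nlo/, /so.knunj/

/dat.ljons/ — σ1 onset /d/, coda /t/ ok; σ2 onset /lj/ (4→5 rises), coda /ns/ (2C) ok → licit
/kto/ — violates constraint 2: syllable 1 onset /kt/: /k/ (stop, 1) → /t/ (stop, 1) does not rise → illicit
/nlo/ — σ1 onset /nl/ (3→4 rises), coda /∅/ ok → licit
/so.knunj/ — σ1 onset /s/, coda /∅/ ok; σ2 onset /kn/ (1→3 rises), coda /nj/ (2C) ok → licit
/tlosvd.gjal/ — violates constraint 1: syllable 1 coda /svd/ has 3 consonants (> 2) → illicit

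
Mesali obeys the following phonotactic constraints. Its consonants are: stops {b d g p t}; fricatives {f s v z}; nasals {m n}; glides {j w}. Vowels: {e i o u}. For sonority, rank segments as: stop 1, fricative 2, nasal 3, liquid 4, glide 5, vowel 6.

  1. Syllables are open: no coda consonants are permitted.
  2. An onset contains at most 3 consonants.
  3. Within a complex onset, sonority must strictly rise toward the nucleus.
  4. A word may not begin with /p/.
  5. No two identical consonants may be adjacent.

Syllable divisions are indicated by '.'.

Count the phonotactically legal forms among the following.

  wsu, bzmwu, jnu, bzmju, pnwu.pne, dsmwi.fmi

wsu — violates constraint 3: syllable 1 onset /ws/: /w/ (glide, 5) → /s/ (fricative, 2) does not rise → phonotactically illegal
bzmwu — violates constraint 2: syllable 1 onset /bzmw/ has 4 consonants (> 3) → phonotactically illegal
jnu — violates constraint 3: syllable 1 onset /jn/: /j/ (glide, 5) → /n/ (nasal, 3) does not rise → phonotactically illegal
bzmju — violates constraint 2: syllable 1 onset /bzmj/ has 4 consonants (> 3) → phonotactically illegal
pnwu.pne — violates constraint 4: word begins with /p/ → phonotactically illegal
dsmwi.fmi — violates constraint 2: syllable 1 onset /dsmw/ has 4 consonants (> 3) → phonotactically illegal
No form is phonotactically legal → 0.

0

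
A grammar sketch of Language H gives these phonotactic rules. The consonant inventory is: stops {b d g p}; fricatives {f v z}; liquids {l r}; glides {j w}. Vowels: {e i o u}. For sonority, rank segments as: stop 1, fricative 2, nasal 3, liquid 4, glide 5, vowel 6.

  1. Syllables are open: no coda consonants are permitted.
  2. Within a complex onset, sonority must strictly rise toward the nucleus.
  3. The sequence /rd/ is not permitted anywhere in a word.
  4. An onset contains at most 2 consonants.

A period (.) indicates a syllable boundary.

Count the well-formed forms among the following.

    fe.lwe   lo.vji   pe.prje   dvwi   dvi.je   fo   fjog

fe.lwe — σ1 onset /f/, coda /∅/ ok; σ2 onset /lw/ (4→5 rises), coda /∅/ ok → well-formed
lo.vji — σ1 onset /l/, coda /∅/ ok; σ2 onset /vj/ (2→5 rises), coda /∅/ ok → well-formed
pe.prje — violates constraint 4: syllable 2 onset /prj/ has 3 consonants (> 2) → ill-formed
dvwi — violates constraint 4: syllable 1 onset /dvw/ has 3 consonants (> 2) → ill-formed
dvi.je — σ1 onset /dv/ (1→2 rises), coda /∅/ ok; σ2 onset /j/, coda /∅/ ok → well-formed
fo — σ1 onset /f/, coda /∅/ ok → well-formed
fjog — violates constraint 1: syllable 1 coda /g/ has 1 consonant (> 0) → ill-formed
Well-formed: fe.lwe, lo.vji, dvi.je, fo → 4.

4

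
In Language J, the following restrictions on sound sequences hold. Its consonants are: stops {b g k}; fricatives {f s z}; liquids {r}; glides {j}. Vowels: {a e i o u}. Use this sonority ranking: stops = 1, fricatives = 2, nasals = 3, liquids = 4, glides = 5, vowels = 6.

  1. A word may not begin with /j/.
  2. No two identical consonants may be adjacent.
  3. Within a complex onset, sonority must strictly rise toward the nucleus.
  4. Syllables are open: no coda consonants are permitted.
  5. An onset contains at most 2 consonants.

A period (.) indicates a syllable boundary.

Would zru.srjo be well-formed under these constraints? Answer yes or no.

zru.srjo — violates constraint 5: syllable 2 onset /srj/ has 3 consonants (> 2) → ill-formed

no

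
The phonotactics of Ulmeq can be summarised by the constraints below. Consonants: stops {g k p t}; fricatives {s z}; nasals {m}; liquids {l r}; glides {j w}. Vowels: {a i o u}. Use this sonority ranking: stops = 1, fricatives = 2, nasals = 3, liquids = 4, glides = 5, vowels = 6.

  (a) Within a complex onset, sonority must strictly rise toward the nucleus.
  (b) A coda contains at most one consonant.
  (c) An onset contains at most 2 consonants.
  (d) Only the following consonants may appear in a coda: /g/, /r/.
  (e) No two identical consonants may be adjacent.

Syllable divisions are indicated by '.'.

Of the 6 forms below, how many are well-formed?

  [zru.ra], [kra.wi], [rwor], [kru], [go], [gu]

6

[zru.ra] — σ1 onset /zr/ (2→4 rises), coda /∅/ ok; σ2 onset /r/, coda /∅/ ok → well-formed
[kra.wi] — σ1 onset /kr/ (1→4 rises), coda /∅/ ok; σ2 onset /w/, coda /∅/ ok → well-formed
[rwor] — σ1 onset /rw/ (4→5 rises), coda /r/ ok → well-formed
[kru] — σ1 onset /kr/ (1→4 rises), coda /∅/ ok → well-formed
[go] — σ1 onset /g/, coda /∅/ ok → well-formed
[gu] — σ1 onset /g/, coda /∅/ ok → well-formed
Well-formed: [zru.ra], [kra.wi], [rwor], [kru], [go], [gu] → 6.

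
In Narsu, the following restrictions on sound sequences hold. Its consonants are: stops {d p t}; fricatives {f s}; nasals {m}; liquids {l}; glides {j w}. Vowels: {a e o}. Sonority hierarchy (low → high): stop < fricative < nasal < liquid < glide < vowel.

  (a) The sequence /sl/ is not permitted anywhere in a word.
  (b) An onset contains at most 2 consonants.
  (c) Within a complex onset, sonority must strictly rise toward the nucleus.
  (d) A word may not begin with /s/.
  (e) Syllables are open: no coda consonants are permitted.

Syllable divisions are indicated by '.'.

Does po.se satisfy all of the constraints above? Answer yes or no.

po.se — σ1 onset /p/, coda /∅/ ok; σ2 onset /s/, coda /∅/ ok → permitted

yes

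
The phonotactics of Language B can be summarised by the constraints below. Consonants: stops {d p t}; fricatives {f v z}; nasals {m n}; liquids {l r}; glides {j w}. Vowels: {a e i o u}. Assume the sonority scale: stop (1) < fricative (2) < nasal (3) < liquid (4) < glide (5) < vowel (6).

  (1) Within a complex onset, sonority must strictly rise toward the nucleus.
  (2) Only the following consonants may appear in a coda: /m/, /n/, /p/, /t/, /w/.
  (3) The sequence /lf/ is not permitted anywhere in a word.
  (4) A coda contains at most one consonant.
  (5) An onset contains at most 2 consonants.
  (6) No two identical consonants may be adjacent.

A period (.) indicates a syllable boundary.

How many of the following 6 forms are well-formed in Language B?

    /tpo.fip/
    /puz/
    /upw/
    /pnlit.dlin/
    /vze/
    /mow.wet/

/tpo.fip/ — violates constraint 1: syllable 1 onset /tp/: /t/ (stop, 1) → /p/ (stop, 1) does not rise → ill-formed
/puz/ — violates constraint 2: syllable 1 coda contains /z/, which is not a licensed coda consonant → ill-formed
/upw/ — violates constraint 4: syllable 1 coda /pw/ has 2 consonants (> 1) → ill-formed
/pnlit.dlin/ — violates constraint 5: syllable 1 onset /pnl/ has 3 consonants (> 2) → ill-formed
/vze/ — violates constraint 1: syllable 1 onset /vz/: /v/ (fricative, 2) → /z/ (fricative, 2) does not rise → ill-formed
/mow.wet/ — violates constraint 6: adjacent identical consonants /ww/ → ill-formed
No form is well-formed → 0.

0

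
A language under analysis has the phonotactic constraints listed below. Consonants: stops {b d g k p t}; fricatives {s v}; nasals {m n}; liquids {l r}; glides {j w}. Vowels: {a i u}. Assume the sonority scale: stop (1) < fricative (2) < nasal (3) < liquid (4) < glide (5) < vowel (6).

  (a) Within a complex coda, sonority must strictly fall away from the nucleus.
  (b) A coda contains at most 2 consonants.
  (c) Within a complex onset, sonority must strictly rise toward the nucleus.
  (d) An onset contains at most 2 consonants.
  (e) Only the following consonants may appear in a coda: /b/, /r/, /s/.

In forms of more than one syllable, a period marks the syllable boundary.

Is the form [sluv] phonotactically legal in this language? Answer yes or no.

[sluv] — violates constraint (e): syllable 1 coda contains /v/, which is not a licensed coda consonant → phonotactically illegal

no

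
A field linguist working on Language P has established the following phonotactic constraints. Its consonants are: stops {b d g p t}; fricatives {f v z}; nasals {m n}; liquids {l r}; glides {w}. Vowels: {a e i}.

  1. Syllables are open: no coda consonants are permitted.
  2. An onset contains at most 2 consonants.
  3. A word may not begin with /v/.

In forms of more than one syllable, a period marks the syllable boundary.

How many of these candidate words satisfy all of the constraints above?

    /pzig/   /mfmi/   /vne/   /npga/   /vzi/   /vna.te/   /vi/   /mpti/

0

/pzig/ — violates constraint 1: syllable 1 coda /g/ has 1 consonant (> 0) → phonotactically illegal
/mfmi/ — violates constraint 2: syllable 1 onset /mfm/ has 3 consonants (> 2) → phonotactically illegal
/vne/ — violates constraint 3: word begins with /v/ → phonotactically illegal
/npga/ — violates constraint 2: syllable 1 onset /npg/ has 3 consonants (> 2) → phonotactically illegal
/vzi/ — violates constraint 3: word begins with /v/ → phonotactically illegal
/vna.te/ — violates constraint 3: word begins with /v/ → phonotactically illegal
/vi/ — violates constraint 3: word begins with /v/ → phonotactically illegal
/mpti/ — violates constraint 2: syllable 1 onset /mpt/ has 3 consonants (> 2) → phonotactically illegal
No form is phonotactically legal → 0.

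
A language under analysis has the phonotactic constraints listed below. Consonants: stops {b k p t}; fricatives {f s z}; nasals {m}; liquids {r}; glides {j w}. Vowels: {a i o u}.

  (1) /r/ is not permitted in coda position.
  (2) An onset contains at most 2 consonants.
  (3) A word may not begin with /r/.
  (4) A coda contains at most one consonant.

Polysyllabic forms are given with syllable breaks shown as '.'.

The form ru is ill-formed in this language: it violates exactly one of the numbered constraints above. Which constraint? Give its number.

ru: word begins with /r/.
This is a violation of constraint 3: "A word may not begin with /r/."
The remaining constraints (1, 2, 4) are satisfied.

3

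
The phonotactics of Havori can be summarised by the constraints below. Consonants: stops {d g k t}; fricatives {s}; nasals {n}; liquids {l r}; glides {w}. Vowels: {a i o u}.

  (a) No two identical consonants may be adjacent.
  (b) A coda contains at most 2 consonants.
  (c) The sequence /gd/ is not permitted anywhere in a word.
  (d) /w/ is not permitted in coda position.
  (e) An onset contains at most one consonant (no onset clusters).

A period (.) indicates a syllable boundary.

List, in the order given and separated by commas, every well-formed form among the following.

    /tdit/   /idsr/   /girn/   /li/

/tdit/ — violates constraint (e): syllable 1 onset /td/ has 2 consonants (> 1) → ill-formed
/idsr/ — violates constraint (b): syllable 1 coda /dsr/ has 3 consonants (> 2) → ill-formed
/girn/ — σ1 onset /g/, coda /rn/ (2C) ok → well-formed
/li/ — σ1 onset /l/, coda /∅/ ok → well-formed

/girn/, /li/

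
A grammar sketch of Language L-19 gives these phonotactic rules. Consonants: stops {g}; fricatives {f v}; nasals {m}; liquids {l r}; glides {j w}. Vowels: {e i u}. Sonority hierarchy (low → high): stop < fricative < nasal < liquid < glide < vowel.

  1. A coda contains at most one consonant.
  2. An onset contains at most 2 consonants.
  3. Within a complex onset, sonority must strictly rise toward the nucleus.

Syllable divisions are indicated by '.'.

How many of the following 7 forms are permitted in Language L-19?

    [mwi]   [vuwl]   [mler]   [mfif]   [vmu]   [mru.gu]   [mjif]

[mwi] — σ1 onset /mw/ (3→5 rises), coda /∅/ ok → permitted
[vuwl] — violates constraint 1: syllable 1 coda /wl/ has 2 consonants (> 1) → not permitted
[mler] — σ1 onset /ml/ (3→4 rises), coda /r/ ok → permitted
[mfif] — violates constraint 3: syllable 1 onset /mf/: /m/ (nasal, 3) → /f/ (fricative, 2) does not rise → not permitted
[vmu] — σ1 onset /vm/ (2→3 rises), coda /∅/ ok → permitted
[mru.gu] — σ1 onset /mr/ (3→4 rises), coda /∅/ ok; σ2 onset /g/, coda /∅/ ok → permitted
[mjif] — σ1 onset /mj/ (3→5 rises), coda /f/ ok → permitted
Permitted: [mwi], [mler], [vmu], [mru.gu], [mjif] → 5.

5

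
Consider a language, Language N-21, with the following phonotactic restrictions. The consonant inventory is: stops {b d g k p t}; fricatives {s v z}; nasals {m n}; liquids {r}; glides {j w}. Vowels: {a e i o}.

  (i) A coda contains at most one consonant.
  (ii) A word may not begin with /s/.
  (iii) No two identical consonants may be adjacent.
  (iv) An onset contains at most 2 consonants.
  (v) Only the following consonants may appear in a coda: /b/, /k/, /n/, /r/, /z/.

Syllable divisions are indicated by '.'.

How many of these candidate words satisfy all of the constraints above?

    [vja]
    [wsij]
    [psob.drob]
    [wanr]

2

[vja] — σ1 onset /vj/ (2C), coda /∅/ ok → phonotactically legal
[wsij] — violates constraint (v): syllable 1 coda contains /j/, which is not a licensed coda consonant → phonotactically illegal
[psob.drob] — σ1 onset /ps/ (2C), coda /b/ ok; σ2 onset /dr/ (2C), coda /b/ ok → phonotactically legal
[wanr] — violates constraint (i): syllable 1 coda /nr/ has 2 consonants (> 1) → phonotactically illegal
Phonotactically legal: [vja], [psob.drob] → 2.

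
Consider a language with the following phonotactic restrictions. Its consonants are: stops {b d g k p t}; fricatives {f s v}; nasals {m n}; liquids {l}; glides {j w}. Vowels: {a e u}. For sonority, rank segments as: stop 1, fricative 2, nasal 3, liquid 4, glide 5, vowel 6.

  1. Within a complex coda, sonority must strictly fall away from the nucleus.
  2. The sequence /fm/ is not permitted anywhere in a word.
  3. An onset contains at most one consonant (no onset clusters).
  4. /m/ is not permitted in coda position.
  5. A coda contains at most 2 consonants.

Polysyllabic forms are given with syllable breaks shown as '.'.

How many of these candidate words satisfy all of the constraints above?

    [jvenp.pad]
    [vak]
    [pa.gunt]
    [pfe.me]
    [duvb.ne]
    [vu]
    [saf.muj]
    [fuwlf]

[jvenp.pad] — violates constraint 3: syllable 1 onset /jv/ has 2 consonants (> 1) → illicit
[vak] — σ1 onset /v/, coda /k/ ok → licit
[pa.gunt] — σ1 onset /p/, coda /∅/ ok; σ2 onset /g/, coda /nt/ (3→1 falls) ok → licit
[pfe.me] — violates constraint 3: syllable 1 onset /pf/ has 2 consonants (> 1) → illicit
[duvb.ne] — σ1 onset /d/, coda /vb/ (2→1 falls) ok; σ2 onset /n/, coda /∅/ ok → licit
[vu] — σ1 onset /v/, coda /∅/ ok → licit
[saf.muj] — violates constraint 2: contains banned sequence /fm/ → illicit
[fuwlf] — violates constraint 5: syllable 1 coda /wlf/ has 3 consonants (> 2) → illicit
Licit: [vak], [pa.gunt], [duvb.ne], [vu] → 4.

4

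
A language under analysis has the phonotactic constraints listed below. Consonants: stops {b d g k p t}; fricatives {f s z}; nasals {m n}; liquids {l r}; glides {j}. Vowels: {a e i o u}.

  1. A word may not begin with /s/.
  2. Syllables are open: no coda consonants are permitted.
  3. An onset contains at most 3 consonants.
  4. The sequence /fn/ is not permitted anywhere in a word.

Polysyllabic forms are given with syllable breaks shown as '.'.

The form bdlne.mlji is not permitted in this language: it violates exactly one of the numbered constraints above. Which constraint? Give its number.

3

bdlne.mlji: syllable 1 onset /bdln/ has 4 consonants (> 3).
This is a violation of constraint 3: "An onset contains at most 3 consonants."
The remaining constraints (1, 2, 4) are satisfied.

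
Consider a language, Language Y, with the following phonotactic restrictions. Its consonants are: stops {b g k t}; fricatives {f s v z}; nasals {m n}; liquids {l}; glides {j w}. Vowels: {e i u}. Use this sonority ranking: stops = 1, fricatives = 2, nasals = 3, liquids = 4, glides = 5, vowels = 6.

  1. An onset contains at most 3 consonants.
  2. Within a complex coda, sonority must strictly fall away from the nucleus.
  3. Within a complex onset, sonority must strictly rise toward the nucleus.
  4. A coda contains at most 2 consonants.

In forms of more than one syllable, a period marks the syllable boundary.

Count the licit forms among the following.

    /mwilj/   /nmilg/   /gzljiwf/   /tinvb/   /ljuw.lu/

1

/mwilj/ — violates constraint 2: syllable 1 coda /lj/: /l/ (liquid, 4) → /j/ (glide, 5) does not fall → illicit
/nmilg/ — violates constraint 3: syllable 1 onset /nm/: /n/ (nasal, 3) → /m/ (nasal, 3) does not rise → illicit
/gzljiwf/ — violates constraint 1: syllable 1 onset /gzlj/ has 4 consonants (> 3) → illicit
/tinvb/ — violates constraint 4: syllable 1 coda /nvb/ has 3 consonants (> 2) → illicit
/ljuw.lu/ — σ1 onset /lj/ (4→5 rises), coda /w/ ok; σ2 onset /l/, coda /∅/ ok → licit
Licit: /ljuw.lu/ → 1.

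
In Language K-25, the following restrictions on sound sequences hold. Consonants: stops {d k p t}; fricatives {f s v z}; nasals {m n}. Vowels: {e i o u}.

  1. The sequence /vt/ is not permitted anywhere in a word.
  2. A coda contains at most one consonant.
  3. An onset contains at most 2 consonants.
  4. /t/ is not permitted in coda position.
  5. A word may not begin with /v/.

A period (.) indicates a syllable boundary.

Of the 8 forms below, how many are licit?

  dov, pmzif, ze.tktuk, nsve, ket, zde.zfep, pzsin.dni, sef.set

2

dov — σ1 onset /d/, coda /v/ ok → licit
pmzif — violates constraint 3: syllable 1 onset /pmz/ has 3 consonants (> 2) → illicit
ze.tktuk — violates constraint 3: syllable 2 onset /tkt/ has 3 consonants (> 2) → illicit
nsve — violates constraint 3: syllable 1 onset /nsv/ has 3 consonants (> 2) → illicit
ket — violates constraint 4: syllable 1 coda contains /t/ → illicit
zde.zfep — σ1 onset /zd/ (2C), coda /∅/ ok; σ2 onset /zf/ (2C), coda /p/ ok → licit
pzsin.dni — violates constraint 3: syllable 1 onset /pzs/ has 3 consonants (> 2) → illicit
sef.set — violates constraint 4: syllable 2 coda contains /t/ → illicit
Licit: dov, zde.zfep → 2.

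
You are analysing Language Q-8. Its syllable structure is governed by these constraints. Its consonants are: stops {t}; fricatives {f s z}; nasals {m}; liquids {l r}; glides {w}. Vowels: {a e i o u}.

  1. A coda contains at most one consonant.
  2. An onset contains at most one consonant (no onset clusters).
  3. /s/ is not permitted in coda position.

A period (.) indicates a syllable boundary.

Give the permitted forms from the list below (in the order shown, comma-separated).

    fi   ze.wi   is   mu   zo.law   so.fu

fi, ze.wi, mu, zo.law, so.fu

fi — σ1 onset /f/, coda /∅/ ok → permitted
ze.wi — σ1 onset /z/, coda /∅/ ok; σ2 onset /w/, coda /∅/ ok → permitted
is — violates constraint 3: syllable 1 coda contains /s/ → not permitted
mu — σ1 onset /m/, coda /∅/ ok → permitted
zo.law — σ1 onset /z/, coda /∅/ ok; σ2 onset /l/, coda /w/ ok → permitted
so.fu — σ1 onset /s/, coda /∅/ ok; σ2 onset /f/, coda /∅/ ok → permitted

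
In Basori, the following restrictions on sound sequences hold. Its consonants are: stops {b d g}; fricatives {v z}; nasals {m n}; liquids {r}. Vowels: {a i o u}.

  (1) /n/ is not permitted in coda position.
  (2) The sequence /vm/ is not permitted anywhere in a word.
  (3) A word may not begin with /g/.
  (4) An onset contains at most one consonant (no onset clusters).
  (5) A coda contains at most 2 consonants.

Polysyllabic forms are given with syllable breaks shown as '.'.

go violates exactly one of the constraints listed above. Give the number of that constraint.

3

go: word begins with /g/.
This is a violation of constraint 3: "A word may not begin with /g/."
The remaining constraints (1, 2, 4, 5) are satisfied.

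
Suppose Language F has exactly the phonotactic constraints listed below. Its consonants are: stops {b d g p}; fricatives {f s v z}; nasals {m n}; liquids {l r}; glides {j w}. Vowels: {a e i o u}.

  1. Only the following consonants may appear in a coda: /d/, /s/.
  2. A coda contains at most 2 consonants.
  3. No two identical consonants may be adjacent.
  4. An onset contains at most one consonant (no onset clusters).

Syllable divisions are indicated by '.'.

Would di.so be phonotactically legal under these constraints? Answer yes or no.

yes

di.so — σ1 onset /d/, coda /∅/ ok; σ2 onset /s/, coda /∅/ ok → phonotactically legal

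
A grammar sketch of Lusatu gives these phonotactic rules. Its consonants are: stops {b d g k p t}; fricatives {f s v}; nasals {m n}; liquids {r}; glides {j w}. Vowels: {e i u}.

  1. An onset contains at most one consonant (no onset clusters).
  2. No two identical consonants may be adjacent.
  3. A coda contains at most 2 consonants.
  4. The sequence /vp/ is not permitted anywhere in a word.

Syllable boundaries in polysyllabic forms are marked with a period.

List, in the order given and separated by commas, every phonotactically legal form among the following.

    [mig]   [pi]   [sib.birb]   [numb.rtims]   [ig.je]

[mig] — σ1 onset /m/, coda /g/ ok → phonotactically legal
[pi] — σ1 onset /p/, coda /∅/ ok → phonotactically legal
[sib.birb] — violates constraint 2: adjacent identical consonants /bb/ → phonotactically illegal
[numb.rtims] — violates constraint 1: syllable 2 onset /rt/ has 2 consonants (> 1) → phonotactically illegal
[ig.je] — σ1 onset /∅/, coda /g/ ok; σ2 onset /j/, coda /∅/ ok → phonotactically legal

[mig], [pi], [ig.je]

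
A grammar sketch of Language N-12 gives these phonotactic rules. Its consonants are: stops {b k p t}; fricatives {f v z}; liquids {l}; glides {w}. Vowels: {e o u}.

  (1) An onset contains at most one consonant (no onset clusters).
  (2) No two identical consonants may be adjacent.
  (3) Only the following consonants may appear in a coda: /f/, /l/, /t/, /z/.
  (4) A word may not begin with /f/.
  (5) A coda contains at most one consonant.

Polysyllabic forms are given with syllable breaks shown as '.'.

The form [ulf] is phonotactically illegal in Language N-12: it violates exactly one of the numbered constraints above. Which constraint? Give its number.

[ulf]: syllable 1 coda /lf/ has 2 consonants (> 1).
This is a violation of constraint 5: "A coda contains at most one consonant."
The remaining constraints (1, 2, 3, 4) are satisfied.

5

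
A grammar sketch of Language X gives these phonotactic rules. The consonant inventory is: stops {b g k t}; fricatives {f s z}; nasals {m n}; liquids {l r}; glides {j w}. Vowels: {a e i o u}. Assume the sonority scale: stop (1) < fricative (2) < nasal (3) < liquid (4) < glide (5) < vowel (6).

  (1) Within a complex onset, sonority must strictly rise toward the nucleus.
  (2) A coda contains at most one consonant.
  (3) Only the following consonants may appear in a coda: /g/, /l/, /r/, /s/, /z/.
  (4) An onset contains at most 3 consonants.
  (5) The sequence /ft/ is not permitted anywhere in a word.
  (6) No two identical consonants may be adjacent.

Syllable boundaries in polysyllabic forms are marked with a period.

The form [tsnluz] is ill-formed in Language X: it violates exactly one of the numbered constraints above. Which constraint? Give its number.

4

[tsnluz]: syllable 1 onset /tsnl/ has 4 consonants (> 3).
This is a violation of constraint 4: "An onset contains at most 3 consonants."
The remaining constraints (1, 2, 3, 5, 6) are satisfied.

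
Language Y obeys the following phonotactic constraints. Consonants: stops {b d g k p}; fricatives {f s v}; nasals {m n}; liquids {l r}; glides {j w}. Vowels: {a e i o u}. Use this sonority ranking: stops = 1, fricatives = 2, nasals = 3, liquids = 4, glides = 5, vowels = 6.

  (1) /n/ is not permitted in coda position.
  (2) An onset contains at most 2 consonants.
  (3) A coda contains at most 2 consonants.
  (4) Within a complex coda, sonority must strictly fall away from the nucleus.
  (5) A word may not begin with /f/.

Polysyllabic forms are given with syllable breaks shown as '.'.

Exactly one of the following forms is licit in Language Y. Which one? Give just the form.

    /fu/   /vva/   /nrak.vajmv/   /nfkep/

/fu/ — violates constraint 5: word begins with /f/ → illicit
/vva/ — σ1 onset /vv/ (2C), coda /∅/ ok → licit
/nrak.vajmv/ — violates constraint 3: syllable 2 coda /jmv/ has 3 consonants (> 2) → illicit
/nfkep/ — violates constraint 2: syllable 1 onset /nfk/ has 3 consonants (> 2) → illicit

/vva/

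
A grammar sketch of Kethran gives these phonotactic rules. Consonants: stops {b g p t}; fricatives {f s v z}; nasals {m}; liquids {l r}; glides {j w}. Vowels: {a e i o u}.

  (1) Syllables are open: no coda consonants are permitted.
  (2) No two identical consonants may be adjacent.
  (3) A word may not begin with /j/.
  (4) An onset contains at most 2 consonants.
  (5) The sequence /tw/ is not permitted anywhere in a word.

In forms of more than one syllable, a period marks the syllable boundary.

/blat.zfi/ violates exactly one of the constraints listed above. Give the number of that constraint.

1

/blat.zfi/: syllable 1 coda /t/ has 1 consonant (> 0).
This is a violation of constraint 1: "Syllables are open: no coda consonants are permitted."
The remaining constraints (2, 3, 4, 5) are satisfied.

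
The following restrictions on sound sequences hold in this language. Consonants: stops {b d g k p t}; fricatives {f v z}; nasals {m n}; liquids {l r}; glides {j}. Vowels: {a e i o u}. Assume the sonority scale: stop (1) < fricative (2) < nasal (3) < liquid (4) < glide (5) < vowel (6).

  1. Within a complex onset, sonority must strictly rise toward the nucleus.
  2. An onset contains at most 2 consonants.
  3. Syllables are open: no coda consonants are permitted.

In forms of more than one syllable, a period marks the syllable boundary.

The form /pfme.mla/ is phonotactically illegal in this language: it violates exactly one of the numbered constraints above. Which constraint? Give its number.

2

/pfme.mla/: syllable 1 onset /pfm/ has 3 consonants (> 2).
This is a violation of constraint 2: "An onset contains at most 2 consonants."
The remaining constraints (1, 3) are satisfied.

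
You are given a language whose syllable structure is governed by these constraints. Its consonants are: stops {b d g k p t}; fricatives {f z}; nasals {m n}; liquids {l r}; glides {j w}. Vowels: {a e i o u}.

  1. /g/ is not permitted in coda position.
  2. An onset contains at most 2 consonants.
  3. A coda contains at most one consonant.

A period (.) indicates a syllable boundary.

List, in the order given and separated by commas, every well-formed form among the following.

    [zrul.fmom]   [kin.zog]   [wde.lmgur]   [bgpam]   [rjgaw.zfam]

[zrul.fmom] — σ1 onset /zr/ (2C), coda /l/ ok; σ2 onset /fm/ (2C), coda /m/ ok → well-formed
[kin.zog] — violates constraint 1: syllable 2 coda contains /g/ → ill-formed
[wde.lmgur] — violates constraint 2: syllable 2 onset /lmg/ has 3 consonants (> 2) → ill-formed
[bgpam] — violates constraint 2: syllable 1 onset /bgp/ has 3 consonants (> 2) → ill-formed
[rjgaw.zfam] — violates constraint 2: syllable 1 onset /rjg/ has 3 consonants (> 2) → ill-formed

[zrul.fmom]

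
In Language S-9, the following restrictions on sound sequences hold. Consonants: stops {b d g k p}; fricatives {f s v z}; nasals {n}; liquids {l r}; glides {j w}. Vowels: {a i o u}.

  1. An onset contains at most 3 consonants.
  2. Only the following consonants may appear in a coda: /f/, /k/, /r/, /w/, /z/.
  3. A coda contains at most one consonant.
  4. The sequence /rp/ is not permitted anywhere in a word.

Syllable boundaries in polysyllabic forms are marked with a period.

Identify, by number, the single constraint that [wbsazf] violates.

3

[wbsazf]: syllable 1 coda /zf/ has 2 consonants (> 1).
This is a violation of constraint 3: "A coda contains at most one consonant."
The remaining constraints (1, 2, 4) are satisfied.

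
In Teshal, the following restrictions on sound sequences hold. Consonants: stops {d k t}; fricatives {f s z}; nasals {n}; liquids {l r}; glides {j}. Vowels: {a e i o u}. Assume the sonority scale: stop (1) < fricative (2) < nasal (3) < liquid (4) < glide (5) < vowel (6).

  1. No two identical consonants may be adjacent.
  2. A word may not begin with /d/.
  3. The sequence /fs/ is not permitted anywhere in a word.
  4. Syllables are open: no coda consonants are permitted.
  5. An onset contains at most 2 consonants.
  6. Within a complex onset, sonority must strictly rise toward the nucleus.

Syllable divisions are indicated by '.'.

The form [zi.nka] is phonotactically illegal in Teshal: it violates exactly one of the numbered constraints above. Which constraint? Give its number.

[zi.nka]: syllable 2 onset /nk/: /n/ (nasal, 3) → /k/ (stop, 1) does not rise.
This is a violation of constraint 6: "Within a complex onset, sonority must strictly rise toward the nucleus."
The remaining constraints (1, 2, 3, 4, 5) are satisfied.

6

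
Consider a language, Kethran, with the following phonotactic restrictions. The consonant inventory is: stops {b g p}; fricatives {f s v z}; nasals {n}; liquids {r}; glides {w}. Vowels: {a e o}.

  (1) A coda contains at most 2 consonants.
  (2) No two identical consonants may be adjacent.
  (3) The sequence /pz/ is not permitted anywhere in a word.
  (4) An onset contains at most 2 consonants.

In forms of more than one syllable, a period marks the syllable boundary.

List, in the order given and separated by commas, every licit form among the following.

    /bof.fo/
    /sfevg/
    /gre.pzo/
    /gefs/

/sfevg/, /gefs/

/bof.fo/ — violates constraint 2: adjacent identical consonants /ff/ → illicit
/sfevg/ — σ1 onset /sf/ (2C), coda /vg/ (2C) ok → licit
/gre.pzo/ — violates constraint 3: contains banned sequence /pz/ → illicit
/gefs/ — σ1 onset /g/, coda /fs/ (2C) ok → licit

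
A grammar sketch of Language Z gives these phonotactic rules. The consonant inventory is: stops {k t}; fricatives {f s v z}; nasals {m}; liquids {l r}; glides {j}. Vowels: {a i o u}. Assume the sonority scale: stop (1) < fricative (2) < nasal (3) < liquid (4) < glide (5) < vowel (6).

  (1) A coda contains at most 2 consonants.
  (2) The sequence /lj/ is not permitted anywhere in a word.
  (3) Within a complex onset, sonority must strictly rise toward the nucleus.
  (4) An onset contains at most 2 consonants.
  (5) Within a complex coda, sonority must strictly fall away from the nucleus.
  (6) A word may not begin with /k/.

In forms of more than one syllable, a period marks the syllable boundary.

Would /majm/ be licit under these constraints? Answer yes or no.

/majm/ — σ1 onset /m/, coda /jm/ (5→3 falls) ok → licit

yes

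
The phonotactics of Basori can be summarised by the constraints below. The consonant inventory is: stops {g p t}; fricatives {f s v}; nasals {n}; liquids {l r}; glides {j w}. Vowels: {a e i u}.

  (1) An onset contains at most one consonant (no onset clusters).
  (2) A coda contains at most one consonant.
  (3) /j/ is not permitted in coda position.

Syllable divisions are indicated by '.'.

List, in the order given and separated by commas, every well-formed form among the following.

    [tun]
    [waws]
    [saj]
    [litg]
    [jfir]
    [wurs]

[tun]

[tun] — σ1 onset /t/, coda /n/ ok → well-formed
[waws] — violates constraint 2: syllable 1 coda /ws/ has 2 consonants (> 1) → ill-formed
[saj] — violates constraint 3: syllable 1 coda contains /j/ → ill-formed
[litg] — violates constraint 2: syllable 1 coda /tg/ has 2 consonants (> 1) → ill-formed
[jfir] — violates constraint 1: syllable 1 onset /jf/ has 2 consonants (> 1) → ill-formed
[wurs] — violates constraint 2: syllable 1 coda /rs/ has 2 consonants (> 1) → ill-formed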